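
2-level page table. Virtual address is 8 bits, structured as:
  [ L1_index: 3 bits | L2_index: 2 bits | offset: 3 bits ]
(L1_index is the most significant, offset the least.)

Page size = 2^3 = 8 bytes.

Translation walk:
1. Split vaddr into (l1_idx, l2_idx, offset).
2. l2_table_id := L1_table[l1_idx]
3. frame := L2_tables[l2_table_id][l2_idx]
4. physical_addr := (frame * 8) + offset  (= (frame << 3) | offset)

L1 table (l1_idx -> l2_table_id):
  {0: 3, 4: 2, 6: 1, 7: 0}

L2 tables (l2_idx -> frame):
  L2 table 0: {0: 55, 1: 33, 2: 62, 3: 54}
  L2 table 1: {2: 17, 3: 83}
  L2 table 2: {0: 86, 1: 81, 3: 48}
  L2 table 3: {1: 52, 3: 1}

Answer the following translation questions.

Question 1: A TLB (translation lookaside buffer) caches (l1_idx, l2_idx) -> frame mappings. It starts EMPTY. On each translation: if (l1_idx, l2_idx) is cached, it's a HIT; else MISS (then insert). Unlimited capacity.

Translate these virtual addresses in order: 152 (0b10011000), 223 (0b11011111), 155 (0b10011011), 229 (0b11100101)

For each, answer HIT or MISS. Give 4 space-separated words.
Answer: MISS MISS HIT MISS

Derivation:
vaddr=152: (4,3) not in TLB -> MISS, insert
vaddr=223: (6,3) not in TLB -> MISS, insert
vaddr=155: (4,3) in TLB -> HIT
vaddr=229: (7,0) not in TLB -> MISS, insert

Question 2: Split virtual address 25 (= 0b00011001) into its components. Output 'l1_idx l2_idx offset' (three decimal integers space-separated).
Answer: 0 3 1

Derivation:
vaddr = 25 = 0b00011001
  top 3 bits -> l1_idx = 0
  next 2 bits -> l2_idx = 3
  bottom 3 bits -> offset = 1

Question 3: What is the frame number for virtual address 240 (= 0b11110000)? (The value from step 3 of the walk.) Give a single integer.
Answer: 62

Derivation:
vaddr = 240: l1_idx=7, l2_idx=2
L1[7] = 0; L2[0][2] = 62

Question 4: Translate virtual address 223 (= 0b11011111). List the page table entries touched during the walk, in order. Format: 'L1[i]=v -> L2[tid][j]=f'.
Answer: L1[6]=1 -> L2[1][3]=83

Derivation:
vaddr = 223 = 0b11011111
Split: l1_idx=6, l2_idx=3, offset=7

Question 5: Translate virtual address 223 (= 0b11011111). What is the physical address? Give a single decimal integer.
vaddr = 223 = 0b11011111
Split: l1_idx=6, l2_idx=3, offset=7
L1[6] = 1
L2[1][3] = 83
paddr = 83 * 8 + 7 = 671

Answer: 671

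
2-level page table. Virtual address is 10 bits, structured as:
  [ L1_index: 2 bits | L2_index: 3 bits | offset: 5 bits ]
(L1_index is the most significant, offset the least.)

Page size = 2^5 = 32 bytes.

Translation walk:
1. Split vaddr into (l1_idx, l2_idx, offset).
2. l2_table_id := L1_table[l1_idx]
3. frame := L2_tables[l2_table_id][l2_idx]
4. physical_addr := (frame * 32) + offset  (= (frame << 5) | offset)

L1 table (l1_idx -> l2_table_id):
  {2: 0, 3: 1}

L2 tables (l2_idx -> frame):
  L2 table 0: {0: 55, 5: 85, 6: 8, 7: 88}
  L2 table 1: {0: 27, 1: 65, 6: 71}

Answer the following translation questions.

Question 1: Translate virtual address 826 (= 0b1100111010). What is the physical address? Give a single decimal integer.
vaddr = 826 = 0b1100111010
Split: l1_idx=3, l2_idx=1, offset=26
L1[3] = 1
L2[1][1] = 65
paddr = 65 * 32 + 26 = 2106

Answer: 2106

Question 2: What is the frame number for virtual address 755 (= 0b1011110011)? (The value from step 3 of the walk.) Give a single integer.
Answer: 88

Derivation:
vaddr = 755: l1_idx=2, l2_idx=7
L1[2] = 0; L2[0][7] = 88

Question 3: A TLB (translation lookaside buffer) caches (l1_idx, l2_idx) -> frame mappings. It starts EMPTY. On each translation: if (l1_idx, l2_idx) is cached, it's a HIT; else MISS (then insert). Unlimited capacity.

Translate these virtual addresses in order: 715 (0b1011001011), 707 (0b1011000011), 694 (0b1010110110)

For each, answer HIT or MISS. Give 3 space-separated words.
vaddr=715: (2,6) not in TLB -> MISS, insert
vaddr=707: (2,6) in TLB -> HIT
vaddr=694: (2,5) not in TLB -> MISS, insert

Answer: MISS HIT MISS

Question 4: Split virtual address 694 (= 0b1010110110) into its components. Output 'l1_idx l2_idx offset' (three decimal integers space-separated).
vaddr = 694 = 0b1010110110
  top 2 bits -> l1_idx = 2
  next 3 bits -> l2_idx = 5
  bottom 5 bits -> offset = 22

Answer: 2 5 22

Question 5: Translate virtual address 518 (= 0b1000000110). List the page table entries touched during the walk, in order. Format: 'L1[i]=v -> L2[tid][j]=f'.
Answer: L1[2]=0 -> L2[0][0]=55

Derivation:
vaddr = 518 = 0b1000000110
Split: l1_idx=2, l2_idx=0, offset=6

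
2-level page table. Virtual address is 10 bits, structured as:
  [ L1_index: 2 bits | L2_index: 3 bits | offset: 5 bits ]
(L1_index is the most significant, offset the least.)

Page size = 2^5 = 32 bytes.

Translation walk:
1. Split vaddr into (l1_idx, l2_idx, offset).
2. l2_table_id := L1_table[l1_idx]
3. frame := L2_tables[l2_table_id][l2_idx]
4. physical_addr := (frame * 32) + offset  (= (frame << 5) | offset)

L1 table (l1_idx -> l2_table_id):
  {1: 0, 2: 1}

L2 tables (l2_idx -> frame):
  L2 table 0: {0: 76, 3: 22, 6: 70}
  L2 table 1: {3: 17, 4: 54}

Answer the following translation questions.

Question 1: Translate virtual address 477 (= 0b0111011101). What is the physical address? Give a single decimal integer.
vaddr = 477 = 0b0111011101
Split: l1_idx=1, l2_idx=6, offset=29
L1[1] = 0
L2[0][6] = 70
paddr = 70 * 32 + 29 = 2269

Answer: 2269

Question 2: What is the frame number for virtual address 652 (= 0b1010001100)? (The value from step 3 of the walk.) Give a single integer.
vaddr = 652: l1_idx=2, l2_idx=4
L1[2] = 1; L2[1][4] = 54

Answer: 54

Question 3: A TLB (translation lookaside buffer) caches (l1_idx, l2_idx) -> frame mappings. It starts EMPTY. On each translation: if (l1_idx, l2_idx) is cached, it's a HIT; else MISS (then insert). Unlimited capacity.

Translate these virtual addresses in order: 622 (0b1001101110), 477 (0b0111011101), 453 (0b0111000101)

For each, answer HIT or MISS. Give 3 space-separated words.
vaddr=622: (2,3) not in TLB -> MISS, insert
vaddr=477: (1,6) not in TLB -> MISS, insert
vaddr=453: (1,6) in TLB -> HIT

Answer: MISS MISS HIT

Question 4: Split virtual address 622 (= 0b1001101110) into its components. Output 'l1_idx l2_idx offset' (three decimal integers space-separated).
vaddr = 622 = 0b1001101110
  top 2 bits -> l1_idx = 2
  next 3 bits -> l2_idx = 3
  bottom 5 bits -> offset = 14

Answer: 2 3 14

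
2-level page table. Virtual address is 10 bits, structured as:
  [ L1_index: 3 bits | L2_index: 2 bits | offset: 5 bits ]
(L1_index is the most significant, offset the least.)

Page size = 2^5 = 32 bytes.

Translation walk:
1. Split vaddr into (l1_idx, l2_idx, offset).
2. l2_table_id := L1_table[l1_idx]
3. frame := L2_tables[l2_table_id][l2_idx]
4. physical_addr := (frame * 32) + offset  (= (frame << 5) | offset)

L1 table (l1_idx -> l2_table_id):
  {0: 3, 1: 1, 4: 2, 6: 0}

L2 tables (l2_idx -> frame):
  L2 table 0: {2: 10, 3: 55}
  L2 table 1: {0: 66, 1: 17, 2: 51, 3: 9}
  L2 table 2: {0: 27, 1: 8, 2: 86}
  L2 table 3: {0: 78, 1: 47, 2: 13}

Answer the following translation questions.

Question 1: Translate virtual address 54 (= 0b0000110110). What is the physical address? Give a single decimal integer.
Answer: 1526

Derivation:
vaddr = 54 = 0b0000110110
Split: l1_idx=0, l2_idx=1, offset=22
L1[0] = 3
L2[3][1] = 47
paddr = 47 * 32 + 22 = 1526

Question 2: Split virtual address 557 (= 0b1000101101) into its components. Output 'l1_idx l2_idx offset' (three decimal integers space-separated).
vaddr = 557 = 0b1000101101
  top 3 bits -> l1_idx = 4
  next 2 bits -> l2_idx = 1
  bottom 5 bits -> offset = 13

Answer: 4 1 13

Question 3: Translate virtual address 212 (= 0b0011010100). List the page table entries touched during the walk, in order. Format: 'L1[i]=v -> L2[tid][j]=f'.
vaddr = 212 = 0b0011010100
Split: l1_idx=1, l2_idx=2, offset=20

Answer: L1[1]=1 -> L2[1][2]=51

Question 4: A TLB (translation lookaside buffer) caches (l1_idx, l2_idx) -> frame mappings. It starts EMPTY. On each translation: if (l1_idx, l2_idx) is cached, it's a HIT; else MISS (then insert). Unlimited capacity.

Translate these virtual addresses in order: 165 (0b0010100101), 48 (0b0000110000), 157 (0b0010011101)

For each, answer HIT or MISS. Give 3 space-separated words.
Answer: MISS MISS MISS

Derivation:
vaddr=165: (1,1) not in TLB -> MISS, insert
vaddr=48: (0,1) not in TLB -> MISS, insert
vaddr=157: (1,0) not in TLB -> MISS, insert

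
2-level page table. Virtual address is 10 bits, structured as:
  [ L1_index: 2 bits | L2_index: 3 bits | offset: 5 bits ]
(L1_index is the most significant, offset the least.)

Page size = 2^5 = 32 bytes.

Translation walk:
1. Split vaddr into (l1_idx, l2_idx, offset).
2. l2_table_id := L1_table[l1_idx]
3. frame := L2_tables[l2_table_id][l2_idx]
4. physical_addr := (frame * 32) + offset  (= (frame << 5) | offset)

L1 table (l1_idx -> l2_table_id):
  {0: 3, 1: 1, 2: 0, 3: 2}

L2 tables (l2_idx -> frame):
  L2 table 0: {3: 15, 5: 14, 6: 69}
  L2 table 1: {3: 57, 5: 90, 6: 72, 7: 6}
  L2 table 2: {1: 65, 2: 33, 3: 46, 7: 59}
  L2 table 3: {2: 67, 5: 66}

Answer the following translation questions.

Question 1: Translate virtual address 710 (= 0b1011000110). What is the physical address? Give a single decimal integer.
Answer: 2214

Derivation:
vaddr = 710 = 0b1011000110
Split: l1_idx=2, l2_idx=6, offset=6
L1[2] = 0
L2[0][6] = 69
paddr = 69 * 32 + 6 = 2214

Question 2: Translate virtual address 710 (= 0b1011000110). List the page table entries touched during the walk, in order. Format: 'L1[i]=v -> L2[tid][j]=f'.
Answer: L1[2]=0 -> L2[0][6]=69

Derivation:
vaddr = 710 = 0b1011000110
Split: l1_idx=2, l2_idx=6, offset=6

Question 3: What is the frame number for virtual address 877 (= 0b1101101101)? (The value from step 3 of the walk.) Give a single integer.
vaddr = 877: l1_idx=3, l2_idx=3
L1[3] = 2; L2[2][3] = 46

Answer: 46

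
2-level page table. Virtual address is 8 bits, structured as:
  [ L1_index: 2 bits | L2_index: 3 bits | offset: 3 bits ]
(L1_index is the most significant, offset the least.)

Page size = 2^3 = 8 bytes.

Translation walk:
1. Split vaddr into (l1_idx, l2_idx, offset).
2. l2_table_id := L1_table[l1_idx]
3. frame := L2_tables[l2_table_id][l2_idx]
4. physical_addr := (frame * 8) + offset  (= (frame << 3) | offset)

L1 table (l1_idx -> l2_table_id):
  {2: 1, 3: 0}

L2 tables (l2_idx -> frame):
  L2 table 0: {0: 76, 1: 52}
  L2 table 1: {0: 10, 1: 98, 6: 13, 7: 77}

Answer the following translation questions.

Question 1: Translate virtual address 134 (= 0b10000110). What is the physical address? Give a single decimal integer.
vaddr = 134 = 0b10000110
Split: l1_idx=2, l2_idx=0, offset=6
L1[2] = 1
L2[1][0] = 10
paddr = 10 * 8 + 6 = 86

Answer: 86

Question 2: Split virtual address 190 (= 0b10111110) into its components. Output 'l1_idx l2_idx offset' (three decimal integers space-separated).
Answer: 2 7 6

Derivation:
vaddr = 190 = 0b10111110
  top 2 bits -> l1_idx = 2
  next 3 bits -> l2_idx = 7
  bottom 3 bits -> offset = 6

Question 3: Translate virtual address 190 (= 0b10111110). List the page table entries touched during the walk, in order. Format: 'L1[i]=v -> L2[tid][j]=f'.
vaddr = 190 = 0b10111110
Split: l1_idx=2, l2_idx=7, offset=6

Answer: L1[2]=1 -> L2[1][7]=77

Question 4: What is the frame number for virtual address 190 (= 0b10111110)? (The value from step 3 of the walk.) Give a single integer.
vaddr = 190: l1_idx=2, l2_idx=7
L1[2] = 1; L2[1][7] = 77

Answer: 77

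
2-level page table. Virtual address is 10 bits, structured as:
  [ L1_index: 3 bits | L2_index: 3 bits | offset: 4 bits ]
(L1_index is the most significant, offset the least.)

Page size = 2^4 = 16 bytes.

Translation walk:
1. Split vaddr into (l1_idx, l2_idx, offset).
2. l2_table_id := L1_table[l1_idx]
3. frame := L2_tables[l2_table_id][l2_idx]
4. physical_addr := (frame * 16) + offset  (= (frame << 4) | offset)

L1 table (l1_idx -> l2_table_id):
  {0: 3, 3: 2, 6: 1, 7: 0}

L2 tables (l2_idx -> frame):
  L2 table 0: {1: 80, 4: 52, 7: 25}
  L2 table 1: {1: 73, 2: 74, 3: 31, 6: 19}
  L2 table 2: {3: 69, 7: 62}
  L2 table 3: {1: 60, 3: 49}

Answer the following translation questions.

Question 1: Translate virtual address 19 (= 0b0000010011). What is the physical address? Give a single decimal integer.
Answer: 963

Derivation:
vaddr = 19 = 0b0000010011
Split: l1_idx=0, l2_idx=1, offset=3
L1[0] = 3
L2[3][1] = 60
paddr = 60 * 16 + 3 = 963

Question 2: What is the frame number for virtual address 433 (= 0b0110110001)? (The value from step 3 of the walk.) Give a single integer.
vaddr = 433: l1_idx=3, l2_idx=3
L1[3] = 2; L2[2][3] = 69

Answer: 69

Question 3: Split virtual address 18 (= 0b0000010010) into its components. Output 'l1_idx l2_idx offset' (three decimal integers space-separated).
vaddr = 18 = 0b0000010010
  top 3 bits -> l1_idx = 0
  next 3 bits -> l2_idx = 1
  bottom 4 bits -> offset = 2

Answer: 0 1 2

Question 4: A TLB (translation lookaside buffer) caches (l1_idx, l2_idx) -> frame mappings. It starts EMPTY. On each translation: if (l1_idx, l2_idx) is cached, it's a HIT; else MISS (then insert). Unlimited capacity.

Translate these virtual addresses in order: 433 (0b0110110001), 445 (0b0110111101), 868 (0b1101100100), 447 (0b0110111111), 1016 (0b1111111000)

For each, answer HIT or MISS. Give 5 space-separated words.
Answer: MISS HIT MISS HIT MISS

Derivation:
vaddr=433: (3,3) not in TLB -> MISS, insert
vaddr=445: (3,3) in TLB -> HIT
vaddr=868: (6,6) not in TLB -> MISS, insert
vaddr=447: (3,3) in TLB -> HIT
vaddr=1016: (7,7) not in TLB -> MISS, insert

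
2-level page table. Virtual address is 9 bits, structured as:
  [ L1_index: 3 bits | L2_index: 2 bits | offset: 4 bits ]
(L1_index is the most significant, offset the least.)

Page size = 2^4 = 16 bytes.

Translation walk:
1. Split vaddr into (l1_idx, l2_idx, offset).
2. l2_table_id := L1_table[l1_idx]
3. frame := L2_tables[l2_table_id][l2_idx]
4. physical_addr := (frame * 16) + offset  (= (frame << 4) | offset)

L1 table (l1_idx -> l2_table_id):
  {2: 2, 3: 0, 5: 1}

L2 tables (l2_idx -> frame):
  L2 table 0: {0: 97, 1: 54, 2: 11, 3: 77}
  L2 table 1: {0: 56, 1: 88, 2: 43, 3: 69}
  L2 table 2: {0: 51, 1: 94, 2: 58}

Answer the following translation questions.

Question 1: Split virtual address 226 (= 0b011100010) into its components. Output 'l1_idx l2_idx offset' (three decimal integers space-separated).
vaddr = 226 = 0b011100010
  top 3 bits -> l1_idx = 3
  next 2 bits -> l2_idx = 2
  bottom 4 bits -> offset = 2

Answer: 3 2 2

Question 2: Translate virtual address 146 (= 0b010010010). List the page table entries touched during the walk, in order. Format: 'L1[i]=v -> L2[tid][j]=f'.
Answer: L1[2]=2 -> L2[2][1]=94

Derivation:
vaddr = 146 = 0b010010010
Split: l1_idx=2, l2_idx=1, offset=2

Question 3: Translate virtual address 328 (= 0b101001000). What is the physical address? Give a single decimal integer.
Answer: 904

Derivation:
vaddr = 328 = 0b101001000
Split: l1_idx=5, l2_idx=0, offset=8
L1[5] = 1
L2[1][0] = 56
paddr = 56 * 16 + 8 = 904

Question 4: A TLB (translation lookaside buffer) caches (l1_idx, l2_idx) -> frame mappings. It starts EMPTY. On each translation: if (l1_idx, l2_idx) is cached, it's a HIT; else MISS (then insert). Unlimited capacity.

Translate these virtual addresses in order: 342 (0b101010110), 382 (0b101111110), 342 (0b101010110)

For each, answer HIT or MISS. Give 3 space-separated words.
vaddr=342: (5,1) not in TLB -> MISS, insert
vaddr=382: (5,3) not in TLB -> MISS, insert
vaddr=342: (5,1) in TLB -> HIT

Answer: MISS MISS HIT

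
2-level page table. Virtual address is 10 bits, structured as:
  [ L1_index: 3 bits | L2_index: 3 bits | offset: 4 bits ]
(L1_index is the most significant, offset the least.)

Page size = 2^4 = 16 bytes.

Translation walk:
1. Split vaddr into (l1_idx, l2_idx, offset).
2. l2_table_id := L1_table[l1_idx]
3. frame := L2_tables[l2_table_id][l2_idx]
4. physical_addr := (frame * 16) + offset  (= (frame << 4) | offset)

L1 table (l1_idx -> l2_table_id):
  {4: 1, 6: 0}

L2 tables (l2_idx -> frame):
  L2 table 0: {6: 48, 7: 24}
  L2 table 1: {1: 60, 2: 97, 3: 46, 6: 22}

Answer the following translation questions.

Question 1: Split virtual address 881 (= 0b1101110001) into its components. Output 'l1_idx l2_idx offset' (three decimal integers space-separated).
vaddr = 881 = 0b1101110001
  top 3 bits -> l1_idx = 6
  next 3 bits -> l2_idx = 7
  bottom 4 bits -> offset = 1

Answer: 6 7 1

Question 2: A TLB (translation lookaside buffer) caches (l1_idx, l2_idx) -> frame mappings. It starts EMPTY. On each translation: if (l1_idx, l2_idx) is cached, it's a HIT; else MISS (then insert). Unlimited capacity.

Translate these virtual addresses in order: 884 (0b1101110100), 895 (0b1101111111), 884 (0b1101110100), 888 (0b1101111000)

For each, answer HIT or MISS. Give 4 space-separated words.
vaddr=884: (6,7) not in TLB -> MISS, insert
vaddr=895: (6,7) in TLB -> HIT
vaddr=884: (6,7) in TLB -> HIT
vaddr=888: (6,7) in TLB -> HIT

Answer: MISS HIT HIT HIT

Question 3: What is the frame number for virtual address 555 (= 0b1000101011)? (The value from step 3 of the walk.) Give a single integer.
vaddr = 555: l1_idx=4, l2_idx=2
L1[4] = 1; L2[1][2] = 97

Answer: 97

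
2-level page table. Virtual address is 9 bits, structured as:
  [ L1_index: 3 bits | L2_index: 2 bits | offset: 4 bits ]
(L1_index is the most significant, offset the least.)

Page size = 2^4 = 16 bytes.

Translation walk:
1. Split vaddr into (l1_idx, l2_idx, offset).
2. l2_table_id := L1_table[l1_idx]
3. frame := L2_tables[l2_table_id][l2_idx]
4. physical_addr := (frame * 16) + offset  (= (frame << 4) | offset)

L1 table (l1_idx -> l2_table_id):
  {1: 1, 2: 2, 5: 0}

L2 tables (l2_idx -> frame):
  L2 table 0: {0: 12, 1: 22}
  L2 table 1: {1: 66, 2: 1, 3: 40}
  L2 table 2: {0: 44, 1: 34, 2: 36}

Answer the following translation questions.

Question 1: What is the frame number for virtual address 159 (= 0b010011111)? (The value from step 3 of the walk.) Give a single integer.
vaddr = 159: l1_idx=2, l2_idx=1
L1[2] = 2; L2[2][1] = 34

Answer: 34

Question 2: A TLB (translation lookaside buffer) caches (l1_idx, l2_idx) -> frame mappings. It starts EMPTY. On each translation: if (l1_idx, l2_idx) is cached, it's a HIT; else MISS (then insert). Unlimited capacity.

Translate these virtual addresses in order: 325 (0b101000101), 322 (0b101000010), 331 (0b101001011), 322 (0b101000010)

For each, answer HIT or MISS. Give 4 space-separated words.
vaddr=325: (5,0) not in TLB -> MISS, insert
vaddr=322: (5,0) in TLB -> HIT
vaddr=331: (5,0) in TLB -> HIT
vaddr=322: (5,0) in TLB -> HIT

Answer: MISS HIT HIT HIT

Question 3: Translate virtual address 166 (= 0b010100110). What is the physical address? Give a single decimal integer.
vaddr = 166 = 0b010100110
Split: l1_idx=2, l2_idx=2, offset=6
L1[2] = 2
L2[2][2] = 36
paddr = 36 * 16 + 6 = 582

Answer: 582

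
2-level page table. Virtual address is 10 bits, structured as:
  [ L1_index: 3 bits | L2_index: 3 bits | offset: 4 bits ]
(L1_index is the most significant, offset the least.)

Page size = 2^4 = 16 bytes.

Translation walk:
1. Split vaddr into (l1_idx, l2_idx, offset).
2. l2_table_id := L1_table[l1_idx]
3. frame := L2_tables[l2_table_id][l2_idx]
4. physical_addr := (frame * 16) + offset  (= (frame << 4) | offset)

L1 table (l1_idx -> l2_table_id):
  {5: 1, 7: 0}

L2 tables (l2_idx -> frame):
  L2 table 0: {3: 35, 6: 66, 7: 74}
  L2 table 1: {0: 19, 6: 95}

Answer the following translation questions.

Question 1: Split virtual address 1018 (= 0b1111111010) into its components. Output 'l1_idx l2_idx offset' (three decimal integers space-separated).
Answer: 7 7 10

Derivation:
vaddr = 1018 = 0b1111111010
  top 3 bits -> l1_idx = 7
  next 3 bits -> l2_idx = 7
  bottom 4 bits -> offset = 10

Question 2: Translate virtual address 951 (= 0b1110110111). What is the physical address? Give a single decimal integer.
Answer: 567

Derivation:
vaddr = 951 = 0b1110110111
Split: l1_idx=7, l2_idx=3, offset=7
L1[7] = 0
L2[0][3] = 35
paddr = 35 * 16 + 7 = 567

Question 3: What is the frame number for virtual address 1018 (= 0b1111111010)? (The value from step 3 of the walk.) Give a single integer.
Answer: 74

Derivation:
vaddr = 1018: l1_idx=7, l2_idx=7
L1[7] = 0; L2[0][7] = 74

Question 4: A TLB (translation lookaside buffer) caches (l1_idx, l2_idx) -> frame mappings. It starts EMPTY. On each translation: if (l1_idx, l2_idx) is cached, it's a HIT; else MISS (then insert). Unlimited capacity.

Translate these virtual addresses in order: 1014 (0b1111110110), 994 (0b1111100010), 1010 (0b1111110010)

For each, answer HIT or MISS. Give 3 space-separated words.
vaddr=1014: (7,7) not in TLB -> MISS, insert
vaddr=994: (7,6) not in TLB -> MISS, insert
vaddr=1010: (7,7) in TLB -> HIT

Answer: MISS MISS HIT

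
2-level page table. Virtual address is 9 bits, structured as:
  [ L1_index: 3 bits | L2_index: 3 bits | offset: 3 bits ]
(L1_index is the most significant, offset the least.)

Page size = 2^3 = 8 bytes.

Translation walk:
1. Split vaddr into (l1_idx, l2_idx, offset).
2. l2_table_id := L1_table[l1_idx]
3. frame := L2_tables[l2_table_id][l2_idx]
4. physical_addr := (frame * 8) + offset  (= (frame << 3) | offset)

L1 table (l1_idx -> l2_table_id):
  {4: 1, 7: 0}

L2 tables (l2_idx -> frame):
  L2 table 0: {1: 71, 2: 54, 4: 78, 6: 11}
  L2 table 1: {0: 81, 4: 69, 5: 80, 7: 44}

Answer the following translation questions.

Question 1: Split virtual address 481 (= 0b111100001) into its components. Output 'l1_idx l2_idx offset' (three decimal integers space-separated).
vaddr = 481 = 0b111100001
  top 3 bits -> l1_idx = 7
  next 3 bits -> l2_idx = 4
  bottom 3 bits -> offset = 1

Answer: 7 4 1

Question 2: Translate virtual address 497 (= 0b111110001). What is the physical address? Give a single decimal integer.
vaddr = 497 = 0b111110001
Split: l1_idx=7, l2_idx=6, offset=1
L1[7] = 0
L2[0][6] = 11
paddr = 11 * 8 + 1 = 89

Answer: 89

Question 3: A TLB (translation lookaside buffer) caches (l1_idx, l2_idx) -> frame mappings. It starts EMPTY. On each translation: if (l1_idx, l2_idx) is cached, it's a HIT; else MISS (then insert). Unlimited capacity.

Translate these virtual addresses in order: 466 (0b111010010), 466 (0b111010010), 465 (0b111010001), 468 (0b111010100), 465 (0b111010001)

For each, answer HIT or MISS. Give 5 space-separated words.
vaddr=466: (7,2) not in TLB -> MISS, insert
vaddr=466: (7,2) in TLB -> HIT
vaddr=465: (7,2) in TLB -> HIT
vaddr=468: (7,2) in TLB -> HIT
vaddr=465: (7,2) in TLB -> HIT

Answer: MISS HIT HIT HIT HIT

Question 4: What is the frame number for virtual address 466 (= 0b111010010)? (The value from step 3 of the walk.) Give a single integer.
Answer: 54

Derivation:
vaddr = 466: l1_idx=7, l2_idx=2
L1[7] = 0; L2[0][2] = 54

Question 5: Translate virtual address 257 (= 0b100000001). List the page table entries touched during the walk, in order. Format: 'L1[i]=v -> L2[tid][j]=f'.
Answer: L1[4]=1 -> L2[1][0]=81

Derivation:
vaddr = 257 = 0b100000001
Split: l1_idx=4, l2_idx=0, offset=1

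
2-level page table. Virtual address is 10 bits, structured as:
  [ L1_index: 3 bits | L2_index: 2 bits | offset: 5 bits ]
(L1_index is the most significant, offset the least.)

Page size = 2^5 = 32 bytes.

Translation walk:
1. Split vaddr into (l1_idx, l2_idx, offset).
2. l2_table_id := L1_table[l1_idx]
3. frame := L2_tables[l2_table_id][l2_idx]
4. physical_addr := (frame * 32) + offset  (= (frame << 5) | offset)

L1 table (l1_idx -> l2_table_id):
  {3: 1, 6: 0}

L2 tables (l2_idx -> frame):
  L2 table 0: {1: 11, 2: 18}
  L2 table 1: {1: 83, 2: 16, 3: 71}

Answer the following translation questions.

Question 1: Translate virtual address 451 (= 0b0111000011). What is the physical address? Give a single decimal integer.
vaddr = 451 = 0b0111000011
Split: l1_idx=3, l2_idx=2, offset=3
L1[3] = 1
L2[1][2] = 16
paddr = 16 * 32 + 3 = 515

Answer: 515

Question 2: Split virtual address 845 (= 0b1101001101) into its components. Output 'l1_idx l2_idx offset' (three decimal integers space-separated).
Answer: 6 2 13

Derivation:
vaddr = 845 = 0b1101001101
  top 3 bits -> l1_idx = 6
  next 2 bits -> l2_idx = 2
  bottom 5 bits -> offset = 13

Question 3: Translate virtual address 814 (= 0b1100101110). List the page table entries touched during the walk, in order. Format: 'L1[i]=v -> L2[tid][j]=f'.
vaddr = 814 = 0b1100101110
Split: l1_idx=6, l2_idx=1, offset=14

Answer: L1[6]=0 -> L2[0][1]=11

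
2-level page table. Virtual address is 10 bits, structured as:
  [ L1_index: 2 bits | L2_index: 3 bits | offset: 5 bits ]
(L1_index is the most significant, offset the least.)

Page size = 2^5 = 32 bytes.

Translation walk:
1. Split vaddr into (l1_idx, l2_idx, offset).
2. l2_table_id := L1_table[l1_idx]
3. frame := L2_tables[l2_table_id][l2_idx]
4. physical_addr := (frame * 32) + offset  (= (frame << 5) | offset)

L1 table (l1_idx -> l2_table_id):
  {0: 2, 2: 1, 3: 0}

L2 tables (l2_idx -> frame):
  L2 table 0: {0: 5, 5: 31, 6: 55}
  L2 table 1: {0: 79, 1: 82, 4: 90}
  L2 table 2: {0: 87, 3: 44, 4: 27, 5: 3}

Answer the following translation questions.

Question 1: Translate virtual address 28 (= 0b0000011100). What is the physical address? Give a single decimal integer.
Answer: 2812

Derivation:
vaddr = 28 = 0b0000011100
Split: l1_idx=0, l2_idx=0, offset=28
L1[0] = 2
L2[2][0] = 87
paddr = 87 * 32 + 28 = 2812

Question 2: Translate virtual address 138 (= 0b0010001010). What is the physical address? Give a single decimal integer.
vaddr = 138 = 0b0010001010
Split: l1_idx=0, l2_idx=4, offset=10
L1[0] = 2
L2[2][4] = 27
paddr = 27 * 32 + 10 = 874

Answer: 874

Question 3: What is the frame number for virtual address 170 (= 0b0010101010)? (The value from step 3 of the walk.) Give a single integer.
vaddr = 170: l1_idx=0, l2_idx=5
L1[0] = 2; L2[2][5] = 3

Answer: 3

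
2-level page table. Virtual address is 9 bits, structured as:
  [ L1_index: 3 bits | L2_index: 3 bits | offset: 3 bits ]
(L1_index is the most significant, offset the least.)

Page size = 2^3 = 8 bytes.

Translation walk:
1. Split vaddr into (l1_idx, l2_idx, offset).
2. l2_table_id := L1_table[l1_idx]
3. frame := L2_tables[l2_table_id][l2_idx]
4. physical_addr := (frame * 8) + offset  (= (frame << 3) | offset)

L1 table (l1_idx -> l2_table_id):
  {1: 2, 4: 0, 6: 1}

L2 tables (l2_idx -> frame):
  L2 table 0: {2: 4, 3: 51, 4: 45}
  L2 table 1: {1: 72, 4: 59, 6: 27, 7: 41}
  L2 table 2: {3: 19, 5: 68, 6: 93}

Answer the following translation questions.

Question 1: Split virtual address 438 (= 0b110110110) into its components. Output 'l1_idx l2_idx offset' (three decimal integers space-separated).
Answer: 6 6 6

Derivation:
vaddr = 438 = 0b110110110
  top 3 bits -> l1_idx = 6
  next 3 bits -> l2_idx = 6
  bottom 3 bits -> offset = 6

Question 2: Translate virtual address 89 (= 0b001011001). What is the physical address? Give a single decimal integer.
Answer: 153

Derivation:
vaddr = 89 = 0b001011001
Split: l1_idx=1, l2_idx=3, offset=1
L1[1] = 2
L2[2][3] = 19
paddr = 19 * 8 + 1 = 153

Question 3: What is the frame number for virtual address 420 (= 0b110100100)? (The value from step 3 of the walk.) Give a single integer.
Answer: 59

Derivation:
vaddr = 420: l1_idx=6, l2_idx=4
L1[6] = 1; L2[1][4] = 59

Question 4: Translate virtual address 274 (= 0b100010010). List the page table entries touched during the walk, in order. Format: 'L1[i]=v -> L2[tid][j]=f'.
vaddr = 274 = 0b100010010
Split: l1_idx=4, l2_idx=2, offset=2

Answer: L1[4]=0 -> L2[0][2]=4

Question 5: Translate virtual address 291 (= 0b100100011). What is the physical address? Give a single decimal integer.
Answer: 363

Derivation:
vaddr = 291 = 0b100100011
Split: l1_idx=4, l2_idx=4, offset=3
L1[4] = 0
L2[0][4] = 45
paddr = 45 * 8 + 3 = 363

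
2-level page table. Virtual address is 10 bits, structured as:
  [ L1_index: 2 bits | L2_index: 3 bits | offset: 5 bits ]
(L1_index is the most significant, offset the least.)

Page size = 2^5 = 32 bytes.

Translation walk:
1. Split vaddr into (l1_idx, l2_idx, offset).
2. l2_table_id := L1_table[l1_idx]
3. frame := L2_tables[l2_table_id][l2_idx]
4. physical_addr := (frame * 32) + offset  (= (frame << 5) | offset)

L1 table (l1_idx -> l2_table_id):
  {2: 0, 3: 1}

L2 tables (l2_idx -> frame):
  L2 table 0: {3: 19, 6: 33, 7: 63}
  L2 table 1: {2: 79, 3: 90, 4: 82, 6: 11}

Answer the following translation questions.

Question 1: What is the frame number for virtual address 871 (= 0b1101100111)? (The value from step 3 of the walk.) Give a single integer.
Answer: 90

Derivation:
vaddr = 871: l1_idx=3, l2_idx=3
L1[3] = 1; L2[1][3] = 90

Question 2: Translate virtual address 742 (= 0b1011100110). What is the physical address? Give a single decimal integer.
Answer: 2022

Derivation:
vaddr = 742 = 0b1011100110
Split: l1_idx=2, l2_idx=7, offset=6
L1[2] = 0
L2[0][7] = 63
paddr = 63 * 32 + 6 = 2022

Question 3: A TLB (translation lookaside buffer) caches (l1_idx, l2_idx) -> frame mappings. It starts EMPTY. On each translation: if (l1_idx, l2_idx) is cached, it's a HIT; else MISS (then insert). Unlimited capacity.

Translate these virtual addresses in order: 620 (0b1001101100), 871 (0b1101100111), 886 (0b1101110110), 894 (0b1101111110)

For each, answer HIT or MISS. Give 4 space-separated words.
Answer: MISS MISS HIT HIT

Derivation:
vaddr=620: (2,3) not in TLB -> MISS, insert
vaddr=871: (3,3) not in TLB -> MISS, insert
vaddr=886: (3,3) in TLB -> HIT
vaddr=894: (3,3) in TLB -> HIT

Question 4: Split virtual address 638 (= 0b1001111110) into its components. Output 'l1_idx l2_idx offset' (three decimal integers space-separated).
vaddr = 638 = 0b1001111110
  top 2 bits -> l1_idx = 2
  next 3 bits -> l2_idx = 3
  bottom 5 bits -> offset = 30

Answer: 2 3 30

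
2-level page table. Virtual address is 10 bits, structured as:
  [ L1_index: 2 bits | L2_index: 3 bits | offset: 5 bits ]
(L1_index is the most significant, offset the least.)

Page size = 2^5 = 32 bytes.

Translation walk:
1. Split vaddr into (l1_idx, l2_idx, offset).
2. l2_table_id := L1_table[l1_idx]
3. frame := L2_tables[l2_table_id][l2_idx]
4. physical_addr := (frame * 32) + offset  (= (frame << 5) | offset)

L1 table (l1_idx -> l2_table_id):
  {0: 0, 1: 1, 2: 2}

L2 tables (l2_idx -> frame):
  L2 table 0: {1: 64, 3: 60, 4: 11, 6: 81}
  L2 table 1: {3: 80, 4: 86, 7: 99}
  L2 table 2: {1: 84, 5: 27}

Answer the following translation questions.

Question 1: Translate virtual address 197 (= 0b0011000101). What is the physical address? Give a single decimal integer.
vaddr = 197 = 0b0011000101
Split: l1_idx=0, l2_idx=6, offset=5
L1[0] = 0
L2[0][6] = 81
paddr = 81 * 32 + 5 = 2597

Answer: 2597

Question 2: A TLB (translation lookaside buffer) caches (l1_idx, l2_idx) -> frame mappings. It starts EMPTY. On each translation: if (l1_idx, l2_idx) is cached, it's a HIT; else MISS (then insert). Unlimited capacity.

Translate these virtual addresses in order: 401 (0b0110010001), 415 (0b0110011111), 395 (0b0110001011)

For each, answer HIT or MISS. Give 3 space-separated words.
vaddr=401: (1,4) not in TLB -> MISS, insert
vaddr=415: (1,4) in TLB -> HIT
vaddr=395: (1,4) in TLB -> HIT

Answer: MISS HIT HIT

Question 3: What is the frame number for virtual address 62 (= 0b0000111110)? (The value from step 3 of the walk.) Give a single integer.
Answer: 64

Derivation:
vaddr = 62: l1_idx=0, l2_idx=1
L1[0] = 0; L2[0][1] = 64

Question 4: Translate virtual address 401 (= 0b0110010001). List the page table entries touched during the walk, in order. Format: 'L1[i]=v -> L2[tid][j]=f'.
Answer: L1[1]=1 -> L2[1][4]=86

Derivation:
vaddr = 401 = 0b0110010001
Split: l1_idx=1, l2_idx=4, offset=17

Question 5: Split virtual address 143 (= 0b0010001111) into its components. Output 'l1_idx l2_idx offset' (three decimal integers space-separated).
vaddr = 143 = 0b0010001111
  top 2 bits -> l1_idx = 0
  next 3 bits -> l2_idx = 4
  bottom 5 bits -> offset = 15

Answer: 0 4 15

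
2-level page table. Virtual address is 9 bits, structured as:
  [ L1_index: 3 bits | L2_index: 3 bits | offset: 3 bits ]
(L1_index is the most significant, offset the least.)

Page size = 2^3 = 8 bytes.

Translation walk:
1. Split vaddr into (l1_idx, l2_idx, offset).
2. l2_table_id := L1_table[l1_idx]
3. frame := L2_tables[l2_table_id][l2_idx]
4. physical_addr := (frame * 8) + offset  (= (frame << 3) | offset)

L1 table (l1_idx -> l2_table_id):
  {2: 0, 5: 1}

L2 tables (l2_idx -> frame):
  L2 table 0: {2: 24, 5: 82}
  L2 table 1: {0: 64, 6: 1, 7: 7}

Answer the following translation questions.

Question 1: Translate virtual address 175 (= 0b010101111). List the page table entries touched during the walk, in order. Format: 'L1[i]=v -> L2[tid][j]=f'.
Answer: L1[2]=0 -> L2[0][5]=82

Derivation:
vaddr = 175 = 0b010101111
Split: l1_idx=2, l2_idx=5, offset=7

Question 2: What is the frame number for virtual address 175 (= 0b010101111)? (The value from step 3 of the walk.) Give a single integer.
Answer: 82

Derivation:
vaddr = 175: l1_idx=2, l2_idx=5
L1[2] = 0; L2[0][5] = 82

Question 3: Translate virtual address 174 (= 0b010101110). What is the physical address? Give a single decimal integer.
vaddr = 174 = 0b010101110
Split: l1_idx=2, l2_idx=5, offset=6
L1[2] = 0
L2[0][5] = 82
paddr = 82 * 8 + 6 = 662

Answer: 662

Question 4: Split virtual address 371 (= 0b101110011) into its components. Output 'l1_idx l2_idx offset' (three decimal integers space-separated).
vaddr = 371 = 0b101110011
  top 3 bits -> l1_idx = 5
  next 3 bits -> l2_idx = 6
  bottom 3 bits -> offset = 3

Answer: 5 6 3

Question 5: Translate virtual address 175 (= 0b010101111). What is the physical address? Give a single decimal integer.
vaddr = 175 = 0b010101111
Split: l1_idx=2, l2_idx=5, offset=7
L1[2] = 0
L2[0][5] = 82
paddr = 82 * 8 + 7 = 663

Answer: 663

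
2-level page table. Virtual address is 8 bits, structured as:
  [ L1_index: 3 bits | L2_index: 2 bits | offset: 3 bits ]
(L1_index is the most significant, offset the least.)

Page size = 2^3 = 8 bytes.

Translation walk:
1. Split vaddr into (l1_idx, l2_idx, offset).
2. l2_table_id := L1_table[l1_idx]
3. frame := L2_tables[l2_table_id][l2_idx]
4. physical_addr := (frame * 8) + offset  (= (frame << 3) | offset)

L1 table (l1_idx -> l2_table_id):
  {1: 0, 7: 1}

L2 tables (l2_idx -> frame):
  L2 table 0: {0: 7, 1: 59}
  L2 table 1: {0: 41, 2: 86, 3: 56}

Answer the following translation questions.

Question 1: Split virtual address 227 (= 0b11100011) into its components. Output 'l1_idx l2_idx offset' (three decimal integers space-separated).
vaddr = 227 = 0b11100011
  top 3 bits -> l1_idx = 7
  next 2 bits -> l2_idx = 0
  bottom 3 bits -> offset = 3

Answer: 7 0 3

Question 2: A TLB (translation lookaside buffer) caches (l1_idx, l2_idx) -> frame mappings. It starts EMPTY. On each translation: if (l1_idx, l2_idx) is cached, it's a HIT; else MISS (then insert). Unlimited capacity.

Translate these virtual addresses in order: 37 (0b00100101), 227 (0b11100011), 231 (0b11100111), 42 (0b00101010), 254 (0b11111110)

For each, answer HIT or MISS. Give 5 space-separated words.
vaddr=37: (1,0) not in TLB -> MISS, insert
vaddr=227: (7,0) not in TLB -> MISS, insert
vaddr=231: (7,0) in TLB -> HIT
vaddr=42: (1,1) not in TLB -> MISS, insert
vaddr=254: (7,3) not in TLB -> MISS, insert

Answer: MISS MISS HIT MISS MISS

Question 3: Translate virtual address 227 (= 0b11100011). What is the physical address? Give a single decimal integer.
Answer: 331

Derivation:
vaddr = 227 = 0b11100011
Split: l1_idx=7, l2_idx=0, offset=3
L1[7] = 1
L2[1][0] = 41
paddr = 41 * 8 + 3 = 331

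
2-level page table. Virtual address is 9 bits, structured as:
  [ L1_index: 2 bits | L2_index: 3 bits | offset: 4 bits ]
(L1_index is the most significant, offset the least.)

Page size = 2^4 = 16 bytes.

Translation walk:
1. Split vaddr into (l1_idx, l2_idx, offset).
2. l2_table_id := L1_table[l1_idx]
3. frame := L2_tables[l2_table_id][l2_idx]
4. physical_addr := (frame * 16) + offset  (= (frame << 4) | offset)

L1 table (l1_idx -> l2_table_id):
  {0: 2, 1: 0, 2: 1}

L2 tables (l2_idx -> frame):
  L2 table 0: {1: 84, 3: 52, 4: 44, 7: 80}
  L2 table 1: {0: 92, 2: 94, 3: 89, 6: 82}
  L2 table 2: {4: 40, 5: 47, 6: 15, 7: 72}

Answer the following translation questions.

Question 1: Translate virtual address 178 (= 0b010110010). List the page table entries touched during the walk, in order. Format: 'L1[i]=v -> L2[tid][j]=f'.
vaddr = 178 = 0b010110010
Split: l1_idx=1, l2_idx=3, offset=2

Answer: L1[1]=0 -> L2[0][3]=52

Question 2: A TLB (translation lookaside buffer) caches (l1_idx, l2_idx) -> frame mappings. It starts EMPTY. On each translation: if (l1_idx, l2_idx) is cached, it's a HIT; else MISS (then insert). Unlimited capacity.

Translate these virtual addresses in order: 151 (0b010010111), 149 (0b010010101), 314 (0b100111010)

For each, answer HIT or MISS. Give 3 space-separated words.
vaddr=151: (1,1) not in TLB -> MISS, insert
vaddr=149: (1,1) in TLB -> HIT
vaddr=314: (2,3) not in TLB -> MISS, insert

Answer: MISS HIT MISS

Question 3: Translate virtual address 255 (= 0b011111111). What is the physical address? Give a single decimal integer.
vaddr = 255 = 0b011111111
Split: l1_idx=1, l2_idx=7, offset=15
L1[1] = 0
L2[0][7] = 80
paddr = 80 * 16 + 15 = 1295

Answer: 1295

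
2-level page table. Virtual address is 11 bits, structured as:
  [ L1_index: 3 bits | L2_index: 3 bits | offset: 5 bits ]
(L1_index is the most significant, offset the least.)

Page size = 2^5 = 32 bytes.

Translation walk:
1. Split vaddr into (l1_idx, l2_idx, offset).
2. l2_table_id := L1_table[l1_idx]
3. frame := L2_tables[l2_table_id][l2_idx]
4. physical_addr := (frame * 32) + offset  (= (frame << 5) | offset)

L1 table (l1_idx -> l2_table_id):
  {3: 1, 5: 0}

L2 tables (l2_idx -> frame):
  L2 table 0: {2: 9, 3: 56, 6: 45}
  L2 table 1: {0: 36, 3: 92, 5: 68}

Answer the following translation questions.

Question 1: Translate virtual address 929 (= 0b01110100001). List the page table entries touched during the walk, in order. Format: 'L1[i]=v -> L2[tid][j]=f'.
vaddr = 929 = 0b01110100001
Split: l1_idx=3, l2_idx=5, offset=1

Answer: L1[3]=1 -> L2[1][5]=68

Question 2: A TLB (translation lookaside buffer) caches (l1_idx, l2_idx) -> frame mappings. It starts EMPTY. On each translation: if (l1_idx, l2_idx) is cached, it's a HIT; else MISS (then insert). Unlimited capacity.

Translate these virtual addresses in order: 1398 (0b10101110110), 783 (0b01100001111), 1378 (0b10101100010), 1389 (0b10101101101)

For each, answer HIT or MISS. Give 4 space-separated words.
Answer: MISS MISS HIT HIT

Derivation:
vaddr=1398: (5,3) not in TLB -> MISS, insert
vaddr=783: (3,0) not in TLB -> MISS, insert
vaddr=1378: (5,3) in TLB -> HIT
vaddr=1389: (5,3) in TLB -> HIT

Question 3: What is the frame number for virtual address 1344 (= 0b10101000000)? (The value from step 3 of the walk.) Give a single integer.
Answer: 9

Derivation:
vaddr = 1344: l1_idx=5, l2_idx=2
L1[5] = 0; L2[0][2] = 9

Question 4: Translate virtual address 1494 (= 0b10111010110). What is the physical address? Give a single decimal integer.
vaddr = 1494 = 0b10111010110
Split: l1_idx=5, l2_idx=6, offset=22
L1[5] = 0
L2[0][6] = 45
paddr = 45 * 32 + 22 = 1462

Answer: 1462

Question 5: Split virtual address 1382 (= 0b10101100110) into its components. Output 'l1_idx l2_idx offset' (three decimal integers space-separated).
vaddr = 1382 = 0b10101100110
  top 3 bits -> l1_idx = 5
  next 3 bits -> l2_idx = 3
  bottom 5 bits -> offset = 6

Answer: 5 3 6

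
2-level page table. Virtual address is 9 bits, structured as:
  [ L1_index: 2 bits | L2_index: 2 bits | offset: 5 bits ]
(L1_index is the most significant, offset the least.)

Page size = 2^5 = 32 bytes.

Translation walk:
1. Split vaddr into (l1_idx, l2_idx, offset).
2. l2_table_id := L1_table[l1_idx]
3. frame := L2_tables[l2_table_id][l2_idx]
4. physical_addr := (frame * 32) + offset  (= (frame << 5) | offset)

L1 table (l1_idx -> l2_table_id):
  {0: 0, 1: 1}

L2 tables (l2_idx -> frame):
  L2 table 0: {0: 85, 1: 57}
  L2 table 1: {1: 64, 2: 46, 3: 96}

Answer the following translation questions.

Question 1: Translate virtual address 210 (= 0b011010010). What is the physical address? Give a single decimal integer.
vaddr = 210 = 0b011010010
Split: l1_idx=1, l2_idx=2, offset=18
L1[1] = 1
L2[1][2] = 46
paddr = 46 * 32 + 18 = 1490

Answer: 1490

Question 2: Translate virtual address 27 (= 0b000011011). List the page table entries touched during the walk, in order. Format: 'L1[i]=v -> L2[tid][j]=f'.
vaddr = 27 = 0b000011011
Split: l1_idx=0, l2_idx=0, offset=27

Answer: L1[0]=0 -> L2[0][0]=85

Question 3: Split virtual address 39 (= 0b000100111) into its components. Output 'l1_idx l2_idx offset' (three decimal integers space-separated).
Answer: 0 1 7

Derivation:
vaddr = 39 = 0b000100111
  top 2 bits -> l1_idx = 0
  next 2 bits -> l2_idx = 1
  bottom 5 bits -> offset = 7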